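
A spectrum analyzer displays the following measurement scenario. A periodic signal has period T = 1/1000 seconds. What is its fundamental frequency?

The fundamental frequency is the reciprocal of the period.
f = 1/T = 1/(1/1000) = 1000 Hz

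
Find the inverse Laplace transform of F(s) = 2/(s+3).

Standard pair: k/(s+a) <-> k*e^(-at)*u(t)
With k=2, a=3: f(t) = 2*e^(-3t)*u(t)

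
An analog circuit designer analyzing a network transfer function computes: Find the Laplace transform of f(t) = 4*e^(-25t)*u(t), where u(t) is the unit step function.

Standard Laplace transform pair:
e^(-at)*u(t) <-> 1/(s+a)
With a = 25: L{4*e^(-25t)*u(t)} = 4/(s+25), ROC: Re(s) > -25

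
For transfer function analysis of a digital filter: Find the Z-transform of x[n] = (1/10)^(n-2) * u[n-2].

Time-shifting property: if X(z) = Z{x[n]}, then Z{x[n-d]} = z^(-d) * X(z)
X(z) = z/(z - 1/10) for x[n] = (1/10)^n * u[n]
Z{x[n-2]} = z^(-2) * z/(z - 1/10) = z^(-1)/(z - 1/10)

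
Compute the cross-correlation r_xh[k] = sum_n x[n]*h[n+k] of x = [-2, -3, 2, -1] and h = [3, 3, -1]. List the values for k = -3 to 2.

Both sequences indexed from 0 and zero outside their support.
Lags with overlap: k = -3 to 2.
  r_xh[-3] = x[3]*h[0] = -3
  r_xh[-2] = x[2]*h[0] + x[3]*h[1] = 3
  r_xh[-1] = x[1]*h[0] + x[2]*h[1] + x[3]*h[2] = -2
  r_xh[0] = x[0]*h[0] + x[1]*h[1] + x[2]*h[2] = -17
  r_xh[1] = x[0]*h[1] + x[1]*h[2] = -3
  r_xh[2] = x[0]*h[2] = 2
r_xh = [-3, 3, -2, -17, -3, 2] (for k = -3, ..., 2)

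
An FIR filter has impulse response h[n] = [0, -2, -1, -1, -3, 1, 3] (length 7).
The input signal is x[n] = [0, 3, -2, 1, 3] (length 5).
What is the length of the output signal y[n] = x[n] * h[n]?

For linear convolution, the output length is:
len(y) = len(x) + len(h) - 1 = 5 + 7 - 1 = 11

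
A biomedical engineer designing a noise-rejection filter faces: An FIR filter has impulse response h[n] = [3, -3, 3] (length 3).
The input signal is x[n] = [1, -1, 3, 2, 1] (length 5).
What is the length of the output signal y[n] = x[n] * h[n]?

For linear convolution, the output length is:
len(y) = len(x) + len(h) - 1 = 5 + 3 - 1 = 7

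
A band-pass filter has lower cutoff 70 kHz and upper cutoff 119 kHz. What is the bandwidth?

Bandwidth = f_high - f_low
= 119 kHz - 70 kHz = 49 kHz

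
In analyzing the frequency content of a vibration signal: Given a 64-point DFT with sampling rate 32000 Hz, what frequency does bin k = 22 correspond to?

The frequency of DFT bin k is: f_k = k * f_s / N
f_22 = 22 * 32000 / 64 = 11000 Hz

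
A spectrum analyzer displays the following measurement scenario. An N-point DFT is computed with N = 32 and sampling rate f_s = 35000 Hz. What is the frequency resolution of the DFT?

DFT frequency resolution = f_s / N
= 35000 / 32 = 4375/4 Hz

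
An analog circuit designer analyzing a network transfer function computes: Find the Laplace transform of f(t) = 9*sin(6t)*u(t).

Standard pair: sin(wt)*u(t) <-> w/(s^2+w^2)
With w = 6: L{9*sin(6t)*u(t)} = 54/(s^2+36)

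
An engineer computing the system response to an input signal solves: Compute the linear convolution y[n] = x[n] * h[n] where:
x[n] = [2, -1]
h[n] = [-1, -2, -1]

y[n] = sum_k x[k]*h[n-k]. Output length = len(x) + len(h) - 1 = 2 + 3 - 1 = 4.
y[0] = 2*-1 = -2
y[1] = -1*-1 + 2*-2 = -3
y[2] = -1*-2 + 2*-1 = 0
y[3] = -1*-1 = 1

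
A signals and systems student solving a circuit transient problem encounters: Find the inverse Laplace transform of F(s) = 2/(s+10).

Standard pair: k/(s+a) <-> k*e^(-at)*u(t)
With k=2, a=10: f(t) = 2*e^(-10t)*u(t)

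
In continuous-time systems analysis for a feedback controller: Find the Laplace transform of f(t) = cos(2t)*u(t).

Standard pair: cos(wt)*u(t) <-> s/(s^2+w^2)
With w = 2: L{cos(2t)*u(t)} = s/(s^2+4)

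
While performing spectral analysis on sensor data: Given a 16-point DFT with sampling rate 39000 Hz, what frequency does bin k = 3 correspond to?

The frequency of DFT bin k is: f_k = k * f_s / N
f_3 = 3 * 39000 / 16 = 14625/2 Hz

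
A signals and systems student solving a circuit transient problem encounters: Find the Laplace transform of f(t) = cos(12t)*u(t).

Standard pair: cos(wt)*u(t) <-> s/(s^2+w^2)
With w = 12: L{cos(12t)*u(t)} = s/(s^2+144)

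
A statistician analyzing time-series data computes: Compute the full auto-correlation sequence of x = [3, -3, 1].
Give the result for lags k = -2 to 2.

r_xx[k] = sum_m x[m]*x[m+k], indexed from 0, for k = -2 to 2:
  r_xx[-2] = x[2]*x[0] = 3
  r_xx[-1] = x[1]*x[0] + x[2]*x[1] = -12
  r_xx[0] = x[0]*x[0] + x[1]*x[1] + x[2]*x[2] = 19
  r_xx[1] = x[0]*x[1] + x[1]*x[2] = -12
  r_xx[2] = x[0]*x[2] = 3
r_xx = [3, -12, 19, -12, 3]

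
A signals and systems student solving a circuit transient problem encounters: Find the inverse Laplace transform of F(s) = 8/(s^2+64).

Standard pair: w/(s^2+w^2) <-> sin(wt)*u(t)
Recognize w^2 = 64, so w = 8; numerator 8 = 1*8.
f(t) = sin(8t)*u(t)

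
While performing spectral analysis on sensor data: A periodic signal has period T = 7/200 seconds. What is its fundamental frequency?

The fundamental frequency is the reciprocal of the period.
f = 1/T = 1/(7/200) = 200/7 Hz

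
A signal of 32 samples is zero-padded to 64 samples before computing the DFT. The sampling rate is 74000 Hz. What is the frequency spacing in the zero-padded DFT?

Original DFT: N = 32, resolution = f_s/N = 74000/32 = 4625/2 Hz
Zero-padded DFT: N = 64, resolution = f_s/N = 74000/64 = 4625/4 Hz
Zero-padding interpolates the spectrum (finer frequency grid)
but does NOT improve the true spectral resolution (ability to resolve close frequencies).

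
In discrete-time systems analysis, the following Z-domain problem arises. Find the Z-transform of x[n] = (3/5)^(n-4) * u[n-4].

Time-shifting property: if X(z) = Z{x[n]}, then Z{x[n-d]} = z^(-d) * X(z)
X(z) = z/(z - 3/5) for x[n] = (3/5)^n * u[n]
Z{x[n-4]} = z^(-4) * z/(z - 3/5) = z^(-3)/(z - 3/5)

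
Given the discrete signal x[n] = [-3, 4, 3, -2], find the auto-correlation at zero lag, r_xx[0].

The auto-correlation at zero lag r_xx[0] equals the signal energy.
r_xx[0] = sum of x[n]^2 = (-3)^2 + 4^2 + 3^2 + (-2)^2
= 9 + 16 + 9 + 4 = 38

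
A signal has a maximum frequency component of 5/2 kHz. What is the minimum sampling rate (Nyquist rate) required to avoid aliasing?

By the Nyquist-Shannon sampling theorem,
the minimum sampling rate (Nyquist rate) must be at least 2 * f_max.
Nyquist rate = 2 * 5/2 kHz = 5 kHz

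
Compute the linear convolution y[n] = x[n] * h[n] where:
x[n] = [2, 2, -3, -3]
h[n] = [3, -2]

y[n] = sum_k x[k]*h[n-k]. Output length = len(x) + len(h) - 1 = 4 + 2 - 1 = 5.
y[0] = 2*3 = 6
y[1] = 2*3 + 2*-2 = 2
y[2] = -3*3 + 2*-2 = -13
y[3] = -3*3 + -3*-2 = -3
y[4] = -3*-2 = 6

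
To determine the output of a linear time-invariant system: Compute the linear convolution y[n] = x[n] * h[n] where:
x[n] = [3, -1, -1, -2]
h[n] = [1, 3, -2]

y[n] = sum_k x[k]*h[n-k]. Output length = len(x) + len(h) - 1 = 4 + 3 - 1 = 6.
y[0] = 3*1 = 3
y[1] = -1*1 + 3*3 = 8
y[2] = -1*1 + -1*3 + 3*-2 = -10
y[3] = -2*1 + -1*3 + -1*-2 = -3
y[4] = -2*3 + -1*-2 = -4
y[5] = -2*-2 = 4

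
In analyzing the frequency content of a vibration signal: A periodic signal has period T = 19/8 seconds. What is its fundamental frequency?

The fundamental frequency is the reciprocal of the period.
f = 1/T = 1/(19/8) = 8/19 Hz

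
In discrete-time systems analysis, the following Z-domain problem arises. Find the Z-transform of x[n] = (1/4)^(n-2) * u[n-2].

Time-shifting property: if X(z) = Z{x[n]}, then Z{x[n-d]} = z^(-d) * X(z)
X(z) = z/(z - 1/4) for x[n] = (1/4)^n * u[n]
Z{x[n-2]} = z^(-2) * z/(z - 1/4) = z^(-1)/(z - 1/4)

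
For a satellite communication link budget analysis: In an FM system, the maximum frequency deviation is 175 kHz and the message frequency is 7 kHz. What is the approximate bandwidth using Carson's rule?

Carson's rule: BW = 2*(delta_f + f_m)
= 2*(175 + 7) kHz = 364 kHz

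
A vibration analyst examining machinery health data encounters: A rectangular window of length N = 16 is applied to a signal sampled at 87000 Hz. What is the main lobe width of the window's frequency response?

For a rectangular window of length N,
the main lobe width in frequency is 2*f_s/N.
= 2*87000/16 = 10875 Hz
This determines the minimum frequency separation for resolving two sinusoids.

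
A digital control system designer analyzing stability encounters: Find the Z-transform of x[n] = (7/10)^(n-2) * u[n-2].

Time-shifting property: if X(z) = Z{x[n]}, then Z{x[n-d]} = z^(-d) * X(z)
X(z) = z/(z - 7/10) for x[n] = (7/10)^n * u[n]
Z{x[n-2]} = z^(-2) * z/(z - 7/10) = z^(-1)/(z - 7/10)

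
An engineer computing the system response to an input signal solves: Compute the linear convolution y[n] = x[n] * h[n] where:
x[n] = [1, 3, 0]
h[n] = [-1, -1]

y[n] = sum_k x[k]*h[n-k]. Output length = len(x) + len(h) - 1 = 3 + 2 - 1 = 4.
y[0] = 1*-1 = -1
y[1] = 3*-1 + 1*-1 = -4
y[2] = 0*-1 + 3*-1 = -3
y[3] = 0*-1 = 0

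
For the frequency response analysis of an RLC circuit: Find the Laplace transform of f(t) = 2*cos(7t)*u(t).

Standard pair: cos(wt)*u(t) <-> s/(s^2+w^2)
With w = 7: L{2*cos(7t)*u(t)} = 2s/(s^2+49)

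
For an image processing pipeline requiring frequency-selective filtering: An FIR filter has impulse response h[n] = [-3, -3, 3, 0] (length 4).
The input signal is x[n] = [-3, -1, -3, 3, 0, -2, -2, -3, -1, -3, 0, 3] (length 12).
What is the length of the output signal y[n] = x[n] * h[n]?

For linear convolution, the output length is:
len(y) = len(x) + len(h) - 1 = 12 + 4 - 1 = 15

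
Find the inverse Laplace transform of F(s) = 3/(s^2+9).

Standard pair: w/(s^2+w^2) <-> sin(wt)*u(t)
Recognize w^2 = 9, so w = 3; numerator 3 = 1*3.
f(t) = sin(3t)*u(t)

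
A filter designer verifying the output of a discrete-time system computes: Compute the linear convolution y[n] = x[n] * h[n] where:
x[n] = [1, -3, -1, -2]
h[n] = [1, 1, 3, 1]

y[n] = sum_k x[k]*h[n-k]. Output length = len(x) + len(h) - 1 = 4 + 4 - 1 = 7.
y[0] = 1*1 = 1
y[1] = -3*1 + 1*1 = -2
y[2] = -1*1 + -3*1 + 1*3 = -1
y[3] = -2*1 + -1*1 + -3*3 + 1*1 = -11
y[4] = -2*1 + -1*3 + -3*1 = -8
y[5] = -2*3 + -1*1 = -7
y[6] = -2*1 = -2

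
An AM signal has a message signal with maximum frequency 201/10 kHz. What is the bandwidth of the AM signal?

In AM (double-sideband), the bandwidth is twice the message frequency.
BW = 2 * f_m = 2 * 201/10 kHz = 201/5 kHz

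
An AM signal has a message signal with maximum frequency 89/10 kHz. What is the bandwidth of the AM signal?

In AM (double-sideband), the bandwidth is twice the message frequency.
BW = 2 * f_m = 2 * 89/10 kHz = 89/5 kHz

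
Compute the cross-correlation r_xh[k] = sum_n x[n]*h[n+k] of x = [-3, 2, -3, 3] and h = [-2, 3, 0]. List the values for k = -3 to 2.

Both sequences indexed from 0 and zero outside their support.
Lags with overlap: k = -3 to 2.
  r_xh[-3] = x[3]*h[0] = -6
  r_xh[-2] = x[2]*h[0] + x[3]*h[1] = 15
  r_xh[-1] = x[1]*h[0] + x[2]*h[1] + x[3]*h[2] = -13
  r_xh[0] = x[0]*h[0] + x[1]*h[1] + x[2]*h[2] = 12
  r_xh[1] = x[0]*h[1] + x[1]*h[2] = -9
  r_xh[2] = x[0]*h[2] = 0
r_xh = [-6, 15, -13, 12, -9, 0] (for k = -3, ..., 2)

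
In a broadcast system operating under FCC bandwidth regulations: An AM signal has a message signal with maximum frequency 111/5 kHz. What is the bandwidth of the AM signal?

In AM (double-sideband), the bandwidth is twice the message frequency.
BW = 2 * f_m = 2 * 111/5 kHz = 222/5 kHz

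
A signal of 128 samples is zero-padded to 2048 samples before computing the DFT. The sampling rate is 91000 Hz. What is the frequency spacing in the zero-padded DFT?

Original DFT: N = 128, resolution = f_s/N = 91000/128 = 11375/16 Hz
Zero-padded DFT: N = 2048, resolution = f_s/N = 91000/2048 = 11375/256 Hz
Zero-padding interpolates the spectrum (finer frequency grid)
but does NOT improve the true spectral resolution (ability to resolve close frequencies).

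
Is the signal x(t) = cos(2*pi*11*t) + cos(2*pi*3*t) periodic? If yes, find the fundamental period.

f1 = 11 Hz, f2 = 3 Hz
Period T1 = 1/11, T2 = 1/3
Ratio T1/T2 = 3/11, which is rational.
The signal is periodic with fundamental period T = 1/GCD(11,3) = 1 s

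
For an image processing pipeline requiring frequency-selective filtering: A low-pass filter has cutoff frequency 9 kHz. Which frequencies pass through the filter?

A low-pass filter passes all frequencies below the cutoff frequency 9 kHz and attenuates higher frequencies.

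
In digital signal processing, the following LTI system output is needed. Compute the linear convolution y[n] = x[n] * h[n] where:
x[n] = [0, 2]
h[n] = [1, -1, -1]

y[n] = sum_k x[k]*h[n-k]. Output length = len(x) + len(h) - 1 = 2 + 3 - 1 = 4.
y[0] = 0*1 = 0
y[1] = 2*1 + 0*-1 = 2
y[2] = 2*-1 + 0*-1 = -2
y[3] = 2*-1 = -2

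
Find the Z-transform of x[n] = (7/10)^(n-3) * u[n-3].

Time-shifting property: if X(z) = Z{x[n]}, then Z{x[n-d]} = z^(-d) * X(z)
X(z) = z/(z - 7/10) for x[n] = (7/10)^n * u[n]
Z{x[n-3]} = z^(-3) * z/(z - 7/10) = z^(-2)/(z - 7/10)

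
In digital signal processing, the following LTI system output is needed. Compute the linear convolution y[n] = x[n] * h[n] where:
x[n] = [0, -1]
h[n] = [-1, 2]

y[n] = sum_k x[k]*h[n-k]. Output length = len(x) + len(h) - 1 = 2 + 2 - 1 = 3.
y[0] = 0*-1 = 0
y[1] = -1*-1 + 0*2 = 1
y[2] = -1*2 = -2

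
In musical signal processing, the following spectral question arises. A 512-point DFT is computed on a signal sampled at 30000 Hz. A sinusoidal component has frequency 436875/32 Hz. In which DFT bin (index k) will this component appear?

DFT frequency resolution = f_s/N = 30000/512 = 1875/32 Hz
Bin index k = f_signal / resolution = 436875/32 / 1875/32 = 233
The signal frequency 436875/32 Hz falls in DFT bin k = 233.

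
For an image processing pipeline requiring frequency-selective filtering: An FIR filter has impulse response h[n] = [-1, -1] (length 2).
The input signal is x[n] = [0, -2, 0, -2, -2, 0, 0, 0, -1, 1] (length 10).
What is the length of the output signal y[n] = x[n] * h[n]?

For linear convolution, the output length is:
len(y) = len(x) + len(h) - 1 = 10 + 2 - 1 = 11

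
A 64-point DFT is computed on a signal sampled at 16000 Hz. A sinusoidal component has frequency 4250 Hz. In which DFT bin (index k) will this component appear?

DFT frequency resolution = f_s/N = 16000/64 = 250 Hz
Bin index k = f_signal / resolution = 4250 / 250 = 17
The signal frequency 4250 Hz falls in DFT bin k = 17.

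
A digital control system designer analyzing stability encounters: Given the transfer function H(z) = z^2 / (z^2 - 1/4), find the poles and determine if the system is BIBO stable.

Poles are roots of the denominator: z^2 - 1/4 = 0.
Quadratic formula: z = [-(0) +/- sqrt((0)^2 - 4*(-1/4))] / 2
Discriminant = 0 + 1 = 1; sqrt = 1.
z = (0 +/- 1) / 2 => z = 1/2 or z = -1/2.
|p1| = 1/2, |p2| = 1/2.
For BIBO stability, all poles must lie inside the unit circle (|p| < 1).
System is STABLE since both |p| < 1.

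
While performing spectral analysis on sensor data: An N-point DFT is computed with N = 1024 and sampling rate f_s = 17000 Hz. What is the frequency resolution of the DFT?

DFT frequency resolution = f_s / N
= 17000 / 1024 = 2125/128 Hz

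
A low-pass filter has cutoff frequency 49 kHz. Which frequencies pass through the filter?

A low-pass filter passes all frequencies below the cutoff frequency 49 kHz and attenuates higher frequencies.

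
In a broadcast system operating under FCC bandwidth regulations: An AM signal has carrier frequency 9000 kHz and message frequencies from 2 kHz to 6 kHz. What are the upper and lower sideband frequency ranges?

Upper sideband (USB) = fc + [fm_low, fm_high] = 9000 + [2, 6] = [9002, 9006] kHz
Lower sideband (LSB) = fc - [fm_high, fm_low] = 9000 - [6, 2] = [8994, 8998] kHz
Total occupied spectrum: 8994 kHz to 9006 kHz (plus carrier at 9000 kHz)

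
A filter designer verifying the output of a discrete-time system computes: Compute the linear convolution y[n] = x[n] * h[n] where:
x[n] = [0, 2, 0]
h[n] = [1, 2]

y[n] = sum_k x[k]*h[n-k]. Output length = len(x) + len(h) - 1 = 3 + 2 - 1 = 4.
y[0] = 0*1 = 0
y[1] = 2*1 + 0*2 = 2
y[2] = 0*1 + 2*2 = 4
y[3] = 0*2 = 0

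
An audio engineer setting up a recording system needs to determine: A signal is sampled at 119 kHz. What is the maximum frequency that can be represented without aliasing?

The maximum frequency that can be represented without aliasing
is the Nyquist frequency: f_max = f_s / 2 = 119 kHz / 2 = 119/2 kHz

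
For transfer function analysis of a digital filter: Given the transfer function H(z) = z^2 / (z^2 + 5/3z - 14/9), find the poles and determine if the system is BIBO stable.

Poles are roots of the denominator: z^2 + 5/3z - 14/9 = 0.
Quadratic formula: z = [-(5/3) +/- sqrt((5/3)^2 - 4*(-14/9))] / 2
Discriminant = 25/9 + 56/9 = 9; sqrt = 3.
z = (-5/3 +/- 3) / 2 => z = 2/3 or z = -7/3.
|p1| = 7/3, |p2| = 2/3.
For BIBO stability, all poles must lie inside the unit circle (|p| < 1).
System is UNSTABLE since at least one |p| >= 1.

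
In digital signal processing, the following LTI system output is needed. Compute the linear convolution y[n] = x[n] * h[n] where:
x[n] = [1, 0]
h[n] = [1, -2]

y[n] = sum_k x[k]*h[n-k]. Output length = len(x) + len(h) - 1 = 2 + 2 - 1 = 3.
y[0] = 1*1 = 1
y[1] = 0*1 + 1*-2 = -2
y[2] = 0*-2 = 0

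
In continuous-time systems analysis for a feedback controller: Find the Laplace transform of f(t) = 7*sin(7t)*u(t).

Standard pair: sin(wt)*u(t) <-> w/(s^2+w^2)
With w = 7: L{7*sin(7t)*u(t)} = 49/(s^2+49)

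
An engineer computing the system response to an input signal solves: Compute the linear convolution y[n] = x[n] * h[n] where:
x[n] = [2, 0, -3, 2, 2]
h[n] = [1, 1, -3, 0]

y[n] = sum_k x[k]*h[n-k]. Output length = len(x) + len(h) - 1 = 5 + 4 - 1 = 8.
y[0] = 2*1 = 2
y[1] = 0*1 + 2*1 = 2
y[2] = -3*1 + 0*1 + 2*-3 = -9
y[3] = 2*1 + -3*1 + 0*-3 + 2*0 = -1
y[4] = 2*1 + 2*1 + -3*-3 + 0*0 = 13
y[5] = 2*1 + 2*-3 + -3*0 = -4
y[6] = 2*-3 + 2*0 = -6
y[7] = 2*0 = 0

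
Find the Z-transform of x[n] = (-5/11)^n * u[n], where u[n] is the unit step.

The Z-transform of a^n * u[n] is z/(z-a) for |z| > |a|.
Here a = -5/11, so X(z) = z/(z - (-5/11)) = 11z/(11z + 5)
ROC: |z| > 5/11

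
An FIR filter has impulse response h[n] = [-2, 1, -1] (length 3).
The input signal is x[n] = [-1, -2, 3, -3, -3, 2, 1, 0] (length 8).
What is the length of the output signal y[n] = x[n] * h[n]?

For linear convolution, the output length is:
len(y) = len(x) + len(h) - 1 = 8 + 3 - 1 = 10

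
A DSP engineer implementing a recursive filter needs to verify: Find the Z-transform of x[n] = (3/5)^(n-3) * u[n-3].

Time-shifting property: if X(z) = Z{x[n]}, then Z{x[n-d]} = z^(-d) * X(z)
X(z) = z/(z - 3/5) for x[n] = (3/5)^n * u[n]
Z{x[n-3]} = z^(-3) * z/(z - 3/5) = z^(-2)/(z - 3/5)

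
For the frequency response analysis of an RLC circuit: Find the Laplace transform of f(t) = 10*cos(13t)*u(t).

Standard pair: cos(wt)*u(t) <-> s/(s^2+w^2)
With w = 13: L{10*cos(13t)*u(t)} = 10s/(s^2+169)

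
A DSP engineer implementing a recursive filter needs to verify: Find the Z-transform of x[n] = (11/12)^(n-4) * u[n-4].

Time-shifting property: if X(z) = Z{x[n]}, then Z{x[n-d]} = z^(-d) * X(z)
X(z) = z/(z - 11/12) for x[n] = (11/12)^n * u[n]
Z{x[n-4]} = z^(-4) * z/(z - 11/12) = z^(-3)/(z - 11/12)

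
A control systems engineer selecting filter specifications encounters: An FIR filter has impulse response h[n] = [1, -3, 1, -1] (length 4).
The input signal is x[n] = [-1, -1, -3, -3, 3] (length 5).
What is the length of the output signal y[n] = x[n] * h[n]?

For linear convolution, the output length is:
len(y) = len(x) + len(h) - 1 = 5 + 4 - 1 = 8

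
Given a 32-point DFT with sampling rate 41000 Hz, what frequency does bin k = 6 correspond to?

The frequency of DFT bin k is: f_k = k * f_s / N
f_6 = 6 * 41000 / 32 = 15375/2 Hz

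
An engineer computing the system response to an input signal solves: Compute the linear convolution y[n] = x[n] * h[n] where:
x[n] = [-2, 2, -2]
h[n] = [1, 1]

y[n] = sum_k x[k]*h[n-k]. Output length = len(x) + len(h) - 1 = 3 + 2 - 1 = 4.
y[0] = -2*1 = -2
y[1] = 2*1 + -2*1 = 0
y[2] = -2*1 + 2*1 = 0
y[3] = -2*1 = -2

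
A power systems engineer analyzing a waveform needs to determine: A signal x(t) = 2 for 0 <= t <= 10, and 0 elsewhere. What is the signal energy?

Energy = integral of |x(t)|^2 dt over the signal duration
= 2^2 * 10 = 4 * 10 = 40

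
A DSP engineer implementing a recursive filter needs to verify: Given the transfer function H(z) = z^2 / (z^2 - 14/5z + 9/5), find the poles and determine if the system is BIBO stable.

Poles are roots of the denominator: z^2 - 14/5z + 9/5 = 0.
Quadratic formula: z = [-(-14/5) +/- sqrt((-14/5)^2 - 4*(9/5))] / 2
Discriminant = 196/25 - 36/5 = 16/25; sqrt = 4/5.
z = (14/5 +/- 4/5) / 2 => z = 9/5 or z = 1.
|p1| = 1, |p2| = 9/5.
For BIBO stability, all poles must lie inside the unit circle (|p| < 1).
System is UNSTABLE since at least one |p| >= 1.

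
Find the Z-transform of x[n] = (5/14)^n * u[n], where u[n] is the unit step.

The Z-transform of a^n * u[n] is z/(z-a) for |z| > |a|.
Here a = 5/14, so X(z) = z/(z - (5/14)) = 14z/(14z - 5)
ROC: |z| > 5/14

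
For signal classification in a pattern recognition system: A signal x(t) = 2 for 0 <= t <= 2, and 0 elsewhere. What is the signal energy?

Energy = integral of |x(t)|^2 dt over the signal duration
= 2^2 * 2 = 4 * 2 = 8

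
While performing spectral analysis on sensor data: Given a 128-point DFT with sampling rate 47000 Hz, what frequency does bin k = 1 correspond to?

The frequency of DFT bin k is: f_k = k * f_s / N
f_1 = 1 * 47000 / 128 = 5875/16 Hz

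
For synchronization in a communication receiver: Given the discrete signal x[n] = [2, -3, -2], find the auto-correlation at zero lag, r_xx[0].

The auto-correlation at zero lag r_xx[0] equals the signal energy.
r_xx[0] = sum of x[n]^2 = 2^2 + (-3)^2 + (-2)^2
= 4 + 9 + 4 = 17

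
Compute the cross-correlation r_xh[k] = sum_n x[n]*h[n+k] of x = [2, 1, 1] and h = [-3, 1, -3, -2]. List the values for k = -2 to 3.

Both sequences indexed from 0 and zero outside their support.
Lags with overlap: k = -2 to 3.
  r_xh[-2] = x[2]*h[0] = -3
  r_xh[-1] = x[1]*h[0] + x[2]*h[1] = -2
  r_xh[0] = x[0]*h[0] + x[1]*h[1] + x[2]*h[2] = -8
  r_xh[1] = x[0]*h[1] + x[1]*h[2] + x[2]*h[3] = -3
  r_xh[2] = x[0]*h[2] + x[1]*h[3] = -8
  r_xh[3] = x[0]*h[3] = -4
r_xh = [-3, -2, -8, -3, -8, -4] (for k = -2, ..., 3)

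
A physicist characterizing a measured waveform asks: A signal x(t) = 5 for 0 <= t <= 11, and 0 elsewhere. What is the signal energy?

Energy = integral of |x(t)|^2 dt over the signal duration
= 5^2 * 11 = 25 * 11 = 275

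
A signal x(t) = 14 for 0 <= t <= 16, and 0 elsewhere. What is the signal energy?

Energy = integral of |x(t)|^2 dt over the signal duration
= 14^2 * 16 = 196 * 16 = 3136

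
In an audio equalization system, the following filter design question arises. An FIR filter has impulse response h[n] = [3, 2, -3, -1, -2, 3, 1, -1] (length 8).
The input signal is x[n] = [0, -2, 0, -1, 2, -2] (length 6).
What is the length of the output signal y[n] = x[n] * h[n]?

For linear convolution, the output length is:
len(y) = len(x) + len(h) - 1 = 6 + 8 - 1 = 13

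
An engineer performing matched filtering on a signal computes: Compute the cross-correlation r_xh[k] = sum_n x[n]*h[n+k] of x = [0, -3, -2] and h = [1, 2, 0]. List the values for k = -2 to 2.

Both sequences indexed from 0 and zero outside their support.
Lags with overlap: k = -2 to 2.
  r_xh[-2] = x[2]*h[0] = -2
  r_xh[-1] = x[1]*h[0] + x[2]*h[1] = -7
  r_xh[0] = x[0]*h[0] + x[1]*h[1] + x[2]*h[2] = -6
  r_xh[1] = x[0]*h[1] + x[1]*h[2] = 0
  r_xh[2] = x[0]*h[2] = 0
r_xh = [-2, -7, -6, 0, 0] (for k = -2, ..., 2)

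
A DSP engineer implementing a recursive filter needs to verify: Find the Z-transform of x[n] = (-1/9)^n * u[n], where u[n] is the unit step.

The Z-transform of a^n * u[n] is z/(z-a) for |z| > |a|.
Here a = -1/9, so X(z) = z/(z - (-1/9)) = 9z/(9z + 1)
ROC: |z| > 1/9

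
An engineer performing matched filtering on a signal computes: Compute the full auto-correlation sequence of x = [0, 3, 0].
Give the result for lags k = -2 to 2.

r_xx[k] = sum_m x[m]*x[m+k], indexed from 0, for k = -2 to 2:
  r_xx[-2] = x[2]*x[0] = 0
  r_xx[-1] = x[1]*x[0] + x[2]*x[1] = 0
  r_xx[0] = x[0]*x[0] + x[1]*x[1] + x[2]*x[2] = 9
  r_xx[1] = x[0]*x[1] + x[1]*x[2] = 0
  r_xx[2] = x[0]*x[2] = 0
r_xx = [0, 0, 9, 0, 0]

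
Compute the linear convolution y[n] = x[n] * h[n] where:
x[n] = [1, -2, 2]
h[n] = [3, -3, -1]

y[n] = sum_k x[k]*h[n-k]. Output length = len(x) + len(h) - 1 = 3 + 3 - 1 = 5.
y[0] = 1*3 = 3
y[1] = -2*3 + 1*-3 = -9
y[2] = 2*3 + -2*-3 + 1*-1 = 11
y[3] = 2*-3 + -2*-1 = -4
y[4] = 2*-1 = -2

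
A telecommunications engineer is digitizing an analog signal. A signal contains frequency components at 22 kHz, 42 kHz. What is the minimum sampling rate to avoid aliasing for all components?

The highest frequency component is f_max = 42 kHz.
Nyquist rate = 2 * f_max = 2 * 42 kHz = 84 kHz.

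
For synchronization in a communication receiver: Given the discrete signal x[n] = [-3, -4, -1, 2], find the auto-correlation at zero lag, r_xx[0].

The auto-correlation at zero lag r_xx[0] equals the signal energy.
r_xx[0] = sum of x[n]^2 = (-3)^2 + (-4)^2 + (-1)^2 + 2^2
= 9 + 16 + 1 + 4 = 30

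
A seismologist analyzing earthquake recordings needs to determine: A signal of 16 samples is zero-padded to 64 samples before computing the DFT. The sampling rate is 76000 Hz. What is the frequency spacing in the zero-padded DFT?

Original DFT: N = 16, resolution = f_s/N = 76000/16 = 4750 Hz
Zero-padded DFT: N = 64, resolution = f_s/N = 76000/64 = 2375/2 Hz
Zero-padding interpolates the spectrum (finer frequency grid)
but does NOT improve the true spectral resolution (ability to resolve close frequencies).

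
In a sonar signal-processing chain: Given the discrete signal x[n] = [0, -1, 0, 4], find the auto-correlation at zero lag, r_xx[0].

The auto-correlation at zero lag r_xx[0] equals the signal energy.
r_xx[0] = sum of x[n]^2 = 0^2 + (-1)^2 + 0^2 + 4^2
= 0 + 1 + 0 + 16 = 17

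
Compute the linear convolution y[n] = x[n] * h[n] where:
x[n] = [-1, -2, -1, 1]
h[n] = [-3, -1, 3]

y[n] = sum_k x[k]*h[n-k]. Output length = len(x) + len(h) - 1 = 4 + 3 - 1 = 6.
y[0] = -1*-3 = 3
y[1] = -2*-3 + -1*-1 = 7
y[2] = -1*-3 + -2*-1 + -1*3 = 2
y[3] = 1*-3 + -1*-1 + -2*3 = -8
y[4] = 1*-1 + -1*3 = -4
y[5] = 1*3 = 3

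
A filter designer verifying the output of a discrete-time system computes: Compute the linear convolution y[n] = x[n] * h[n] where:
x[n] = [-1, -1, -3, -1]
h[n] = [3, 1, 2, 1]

y[n] = sum_k x[k]*h[n-k]. Output length = len(x) + len(h) - 1 = 4 + 4 - 1 = 7.
y[0] = -1*3 = -3
y[1] = -1*3 + -1*1 = -4
y[2] = -3*3 + -1*1 + -1*2 = -12
y[3] = -1*3 + -3*1 + -1*2 + -1*1 = -9
y[4] = -1*1 + -3*2 + -1*1 = -8
y[5] = -1*2 + -3*1 = -5
y[6] = -1*1 = -1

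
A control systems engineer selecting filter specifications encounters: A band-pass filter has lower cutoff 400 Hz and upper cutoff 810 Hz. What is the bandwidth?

Bandwidth = f_high - f_low
= 810 Hz - 400 Hz = 410 Hz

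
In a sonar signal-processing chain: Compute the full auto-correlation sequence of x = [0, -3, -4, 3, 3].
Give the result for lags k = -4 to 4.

r_xx[k] = sum_m x[m]*x[m+k], indexed from 0, for k = -4 to 4:
  r_xx[-4] = x[4]*x[0] = 0
  r_xx[-3] = x[3]*x[0] + x[4]*x[1] = -9
  r_xx[-2] = x[2]*x[0] + x[3]*x[1] + x[4]*x[2] = -21
  r_xx[-1] = x[1]*x[0] + x[2]*x[1] + x[3]*x[2] + x[4]*x[3] = 9
  r_xx[0] = x[0]*x[0] + x[1]*x[1] + x[2]*x[2] + x[3]*x[3] + x[4]*x[4] = 43
  r_xx[1] = x[0]*x[1] + x[1]*x[2] + x[2]*x[3] + x[3]*x[4] = 9
  r_xx[2] = x[0]*x[2] + x[1]*x[3] + x[2]*x[4] = -21
  r_xx[3] = x[0]*x[3] + x[1]*x[4] = -9
  r_xx[4] = x[0]*x[4] = 0
r_xx = [0, -9, -21, 9, 43, 9, -21, -9, 0]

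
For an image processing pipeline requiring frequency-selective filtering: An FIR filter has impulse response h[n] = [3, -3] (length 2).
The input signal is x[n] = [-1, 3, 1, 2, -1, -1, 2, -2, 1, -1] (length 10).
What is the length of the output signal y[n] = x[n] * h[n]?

For linear convolution, the output length is:
len(y) = len(x) + len(h) - 1 = 10 + 2 - 1 = 11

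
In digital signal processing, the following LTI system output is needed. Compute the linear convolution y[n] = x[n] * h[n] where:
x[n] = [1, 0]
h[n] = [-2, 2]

y[n] = sum_k x[k]*h[n-k]. Output length = len(x) + len(h) - 1 = 2 + 2 - 1 = 3.
y[0] = 1*-2 = -2
y[1] = 0*-2 + 1*2 = 2
y[2] = 0*2 = 0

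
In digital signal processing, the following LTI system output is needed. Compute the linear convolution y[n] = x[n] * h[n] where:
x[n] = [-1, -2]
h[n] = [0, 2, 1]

y[n] = sum_k x[k]*h[n-k]. Output length = len(x) + len(h) - 1 = 2 + 3 - 1 = 4.
y[0] = -1*0 = 0
y[1] = -2*0 + -1*2 = -2
y[2] = -2*2 + -1*1 = -5
y[3] = -2*1 = -2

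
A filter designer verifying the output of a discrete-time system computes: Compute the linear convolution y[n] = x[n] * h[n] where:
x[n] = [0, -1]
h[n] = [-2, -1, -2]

y[n] = sum_k x[k]*h[n-k]. Output length = len(x) + len(h) - 1 = 2 + 3 - 1 = 4.
y[0] = 0*-2 = 0
y[1] = -1*-2 + 0*-1 = 2
y[2] = -1*-1 + 0*-2 = 1
y[3] = -1*-2 = 2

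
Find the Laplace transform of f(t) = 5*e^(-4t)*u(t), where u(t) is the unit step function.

Standard Laplace transform pair:
e^(-at)*u(t) <-> 1/(s+a)
With a = 4: L{5*e^(-4t)*u(t)} = 5/(s+4), ROC: Re(s) > -4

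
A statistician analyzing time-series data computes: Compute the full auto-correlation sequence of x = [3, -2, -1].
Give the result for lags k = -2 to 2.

r_xx[k] = sum_m x[m]*x[m+k], indexed from 0, for k = -2 to 2:
  r_xx[-2] = x[2]*x[0] = -3
  r_xx[-1] = x[1]*x[0] + x[2]*x[1] = -4
  r_xx[0] = x[0]*x[0] + x[1]*x[1] + x[2]*x[2] = 14
  r_xx[1] = x[0]*x[1] + x[1]*x[2] = -4
  r_xx[2] = x[0]*x[2] = -3
r_xx = [-3, -4, 14, -4, -3]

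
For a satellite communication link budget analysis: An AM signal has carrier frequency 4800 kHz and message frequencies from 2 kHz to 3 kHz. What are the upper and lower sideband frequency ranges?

Upper sideband (USB) = fc + [fm_low, fm_high] = 4800 + [2, 3] = [4802, 4803] kHz
Lower sideband (LSB) = fc - [fm_high, fm_low] = 4800 - [3, 2] = [4797, 4798] kHz
Total occupied spectrum: 4797 kHz to 4803 kHz (plus carrier at 4800 kHz)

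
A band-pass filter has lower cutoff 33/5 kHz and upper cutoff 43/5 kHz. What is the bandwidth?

Bandwidth = f_high - f_low
= 43/5 kHz - 33/5 kHz = 2 kHz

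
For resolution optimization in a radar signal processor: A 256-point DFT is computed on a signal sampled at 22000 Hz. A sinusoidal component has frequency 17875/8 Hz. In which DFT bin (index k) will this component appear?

DFT frequency resolution = f_s/N = 22000/256 = 1375/16 Hz
Bin index k = f_signal / resolution = 17875/8 / 1375/16 = 26
The signal frequency 17875/8 Hz falls in DFT bin k = 26.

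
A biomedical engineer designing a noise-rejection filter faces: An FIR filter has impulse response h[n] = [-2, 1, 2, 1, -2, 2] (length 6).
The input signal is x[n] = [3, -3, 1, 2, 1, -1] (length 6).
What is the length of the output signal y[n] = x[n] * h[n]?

For linear convolution, the output length is:
len(y) = len(x) + len(h) - 1 = 6 + 6 - 1 = 11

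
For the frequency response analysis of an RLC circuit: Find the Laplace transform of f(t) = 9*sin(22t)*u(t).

Standard pair: sin(wt)*u(t) <-> w/(s^2+w^2)
With w = 22: L{9*sin(22t)*u(t)} = 198/(s^2+484)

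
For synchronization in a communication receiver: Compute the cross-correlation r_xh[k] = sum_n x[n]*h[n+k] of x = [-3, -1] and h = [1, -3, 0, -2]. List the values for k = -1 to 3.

Both sequences indexed from 0 and zero outside their support.
Lags with overlap: k = -1 to 3.
  r_xh[-1] = x[1]*h[0] = -1
  r_xh[0] = x[0]*h[0] + x[1]*h[1] = 0
  r_xh[1] = x[0]*h[1] + x[1]*h[2] = 9
  r_xh[2] = x[0]*h[2] + x[1]*h[3] = 2
  r_xh[3] = x[0]*h[3] = 6
r_xh = [-1, 0, 9, 2, 6] (for k = -1, ..., 3)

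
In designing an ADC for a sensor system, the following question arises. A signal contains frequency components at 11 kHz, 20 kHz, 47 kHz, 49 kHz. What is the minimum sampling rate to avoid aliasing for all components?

The highest frequency component is f_max = 49 kHz.
Nyquist rate = 2 * f_max = 2 * 49 kHz = 98 kHz.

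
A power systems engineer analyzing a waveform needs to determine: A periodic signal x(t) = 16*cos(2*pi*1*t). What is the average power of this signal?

Average power of A*cos(wt) is A^2/2.
P = 16^2 / 2 = 256/2 = 128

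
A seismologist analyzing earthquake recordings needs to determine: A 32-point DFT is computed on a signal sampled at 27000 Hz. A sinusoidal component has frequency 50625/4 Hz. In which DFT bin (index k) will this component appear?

DFT frequency resolution = f_s/N = 27000/32 = 3375/4 Hz
Bin index k = f_signal / resolution = 50625/4 / 3375/4 = 15
The signal frequency 50625/4 Hz falls in DFT bin k = 15.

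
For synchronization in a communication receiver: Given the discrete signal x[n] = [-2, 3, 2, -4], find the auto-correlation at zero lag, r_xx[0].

The auto-correlation at zero lag r_xx[0] equals the signal energy.
r_xx[0] = sum of x[n]^2 = (-2)^2 + 3^2 + 2^2 + (-4)^2
= 4 + 9 + 4 + 16 = 33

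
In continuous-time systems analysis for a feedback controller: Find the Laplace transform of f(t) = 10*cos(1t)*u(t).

Standard pair: cos(wt)*u(t) <-> s/(s^2+w^2)
With w = 1: L{10*cos(1t)*u(t)} = 10s/(s^2+1)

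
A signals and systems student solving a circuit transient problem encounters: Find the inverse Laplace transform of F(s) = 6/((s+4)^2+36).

Standard pair: w/((s+a)^2+w^2) <-> e^(-at)*sin(wt)*u(t)
With a=4, w=6: f(t) = e^(-4t)*sin(6t)*u(t)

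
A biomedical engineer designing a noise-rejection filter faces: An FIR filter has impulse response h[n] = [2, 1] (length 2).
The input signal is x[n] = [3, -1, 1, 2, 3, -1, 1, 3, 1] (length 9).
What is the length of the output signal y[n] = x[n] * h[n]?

For linear convolution, the output length is:
len(y) = len(x) + len(h) - 1 = 9 + 2 - 1 = 10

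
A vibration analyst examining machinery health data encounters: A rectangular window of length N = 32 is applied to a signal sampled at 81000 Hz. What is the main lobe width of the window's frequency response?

For a rectangular window of length N,
the main lobe width in frequency is 2*f_s/N.
= 2*81000/32 = 10125/2 Hz
This determines the minimum frequency separation for resolving two sinusoids.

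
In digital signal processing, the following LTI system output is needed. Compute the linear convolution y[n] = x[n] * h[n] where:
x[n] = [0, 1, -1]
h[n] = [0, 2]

y[n] = sum_k x[k]*h[n-k]. Output length = len(x) + len(h) - 1 = 3 + 2 - 1 = 4.
y[0] = 0*0 = 0
y[1] = 1*0 + 0*2 = 0
y[2] = -1*0 + 1*2 = 2
y[3] = -1*2 = -2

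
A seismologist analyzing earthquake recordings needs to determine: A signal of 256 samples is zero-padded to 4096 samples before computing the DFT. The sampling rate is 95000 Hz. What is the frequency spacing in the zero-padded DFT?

Original DFT: N = 256, resolution = f_s/N = 95000/256 = 11875/32 Hz
Zero-padded DFT: N = 4096, resolution = f_s/N = 95000/4096 = 11875/512 Hz
Zero-padding interpolates the spectrum (finer frequency grid)
but does NOT improve the true spectral resolution (ability to resolve close frequencies).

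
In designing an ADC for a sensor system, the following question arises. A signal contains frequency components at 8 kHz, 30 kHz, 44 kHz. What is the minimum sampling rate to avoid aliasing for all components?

The highest frequency component is f_max = 44 kHz.
Nyquist rate = 2 * f_max = 2 * 44 kHz = 88 kHz.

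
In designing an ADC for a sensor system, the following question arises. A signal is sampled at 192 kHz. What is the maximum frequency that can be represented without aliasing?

The maximum frequency that can be represented without aliasing
is the Nyquist frequency: f_max = f_s / 2 = 192 kHz / 2 = 96 kHz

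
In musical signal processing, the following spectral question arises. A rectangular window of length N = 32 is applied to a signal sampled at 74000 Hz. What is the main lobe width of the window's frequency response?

For a rectangular window of length N,
the main lobe width in frequency is 2*f_s/N.
= 2*74000/32 = 4625 Hz
This determines the minimum frequency separation for resolving two sinusoids.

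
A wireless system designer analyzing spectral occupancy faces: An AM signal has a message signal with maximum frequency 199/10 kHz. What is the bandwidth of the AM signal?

In AM (double-sideband), the bandwidth is twice the message frequency.
BW = 2 * f_m = 2 * 199/10 kHz = 199/5 kHz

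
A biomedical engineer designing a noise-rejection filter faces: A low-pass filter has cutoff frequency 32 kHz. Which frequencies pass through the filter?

A low-pass filter passes all frequencies below the cutoff frequency 32 kHz and attenuates higher frequencies.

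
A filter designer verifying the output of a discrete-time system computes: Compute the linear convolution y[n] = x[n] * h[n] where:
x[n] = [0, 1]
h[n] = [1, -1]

y[n] = sum_k x[k]*h[n-k]. Output length = len(x) + len(h) - 1 = 2 + 2 - 1 = 3.
y[0] = 0*1 = 0
y[1] = 1*1 + 0*-1 = 1
y[2] = 1*-1 = -1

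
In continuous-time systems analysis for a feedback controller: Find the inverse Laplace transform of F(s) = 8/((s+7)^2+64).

Standard pair: w/((s+a)^2+w^2) <-> e^(-at)*sin(wt)*u(t)
With a=7, w=8: f(t) = e^(-7t)*sin(8t)*u(t)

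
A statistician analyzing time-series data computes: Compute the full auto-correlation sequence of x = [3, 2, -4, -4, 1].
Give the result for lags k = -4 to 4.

r_xx[k] = sum_m x[m]*x[m+k], indexed from 0, for k = -4 to 4:
  r_xx[-4] = x[4]*x[0] = 3
  r_xx[-3] = x[3]*x[0] + x[4]*x[1] = -10
  r_xx[-2] = x[2]*x[0] + x[3]*x[1] + x[4]*x[2] = -24
  r_xx[-1] = x[1]*x[0] + x[2]*x[1] + x[3]*x[2] + x[4]*x[3] = 10
  r_xx[0] = x[0]*x[0] + x[1]*x[1] + x[2]*x[2] + x[3]*x[3] + x[4]*x[4] = 46
  r_xx[1] = x[0]*x[1] + x[1]*x[2] + x[2]*x[3] + x[3]*x[4] = 10
  r_xx[2] = x[0]*x[2] + x[1]*x[3] + x[2]*x[4] = -24
  r_xx[3] = x[0]*x[3] + x[1]*x[4] = -10
  r_xx[4] = x[0]*x[4] = 3
r_xx = [3, -10, -24, 10, 46, 10, -24, -10, 3]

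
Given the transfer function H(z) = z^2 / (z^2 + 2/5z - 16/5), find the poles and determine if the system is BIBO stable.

Poles are roots of the denominator: z^2 + 2/5z - 16/5 = 0.
Quadratic formula: z = [-(2/5) +/- sqrt((2/5)^2 - 4*(-16/5))] / 2
Discriminant = 4/25 + 64/5 = 324/25; sqrt = 18/5.
z = (-2/5 +/- 18/5) / 2 => z = 8/5 or z = -2.
|p1| = 2, |p2| = 8/5.
For BIBO stability, all poles must lie inside the unit circle (|p| < 1).
System is UNSTABLE since at least one |p| >= 1.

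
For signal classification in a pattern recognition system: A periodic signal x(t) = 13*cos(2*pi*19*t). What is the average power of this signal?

Average power of A*cos(wt) is A^2/2.
P = 13^2 / 2 = 169/2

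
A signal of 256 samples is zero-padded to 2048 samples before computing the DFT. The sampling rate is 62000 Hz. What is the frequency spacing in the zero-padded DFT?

Original DFT: N = 256, resolution = f_s/N = 62000/256 = 3875/16 Hz
Zero-padded DFT: N = 2048, resolution = f_s/N = 62000/2048 = 3875/128 Hz
Zero-padding interpolates the spectrum (finer frequency grid)
but does NOT improve the true spectral resolution (ability to resolve close frequencies).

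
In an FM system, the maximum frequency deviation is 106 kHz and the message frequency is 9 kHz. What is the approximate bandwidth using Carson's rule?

Carson's rule: BW = 2*(delta_f + f_m)
= 2*(106 + 9) kHz = 230 kHz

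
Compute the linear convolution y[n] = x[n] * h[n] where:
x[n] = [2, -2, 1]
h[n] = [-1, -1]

y[n] = sum_k x[k]*h[n-k]. Output length = len(x) + len(h) - 1 = 3 + 2 - 1 = 4.
y[0] = 2*-1 = -2
y[1] = -2*-1 + 2*-1 = 0
y[2] = 1*-1 + -2*-1 = 1
y[3] = 1*-1 = -1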